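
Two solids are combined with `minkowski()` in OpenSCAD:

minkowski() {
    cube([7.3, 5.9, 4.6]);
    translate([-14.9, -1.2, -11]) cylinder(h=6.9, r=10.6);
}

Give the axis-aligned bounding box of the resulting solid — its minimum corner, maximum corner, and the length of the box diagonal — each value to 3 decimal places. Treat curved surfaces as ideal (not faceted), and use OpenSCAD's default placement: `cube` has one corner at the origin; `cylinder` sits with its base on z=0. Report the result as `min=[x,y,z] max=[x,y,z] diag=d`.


min=[-25.500,-11.800,-11.000] max=[3.000,15.300,0.500] diag=40.975

A = translate([-14.9, -1.2, -11]) cylinder(h=6.9, r=10.6) → bbox [-25.5,-11.8,-11] .. [-4.3,9.4,-4.1]
B = cube([7.3, 5.9, 4.6]) → bbox [0,0,0] .. [7.3,5.9,4.6]
lo = A.lo+B.lo = [-25.5+0, -11.8+0, -11+0] = [-25.500,-11.800,-11.000]
hi = A.hi+B.hi = [-4.3+7.3, 9.4+5.9, -4.1+4.6] = [3.000,15.300,0.500]
diag = √(28.5²+27.1²+11.5²) = √1678.91 = 40.975


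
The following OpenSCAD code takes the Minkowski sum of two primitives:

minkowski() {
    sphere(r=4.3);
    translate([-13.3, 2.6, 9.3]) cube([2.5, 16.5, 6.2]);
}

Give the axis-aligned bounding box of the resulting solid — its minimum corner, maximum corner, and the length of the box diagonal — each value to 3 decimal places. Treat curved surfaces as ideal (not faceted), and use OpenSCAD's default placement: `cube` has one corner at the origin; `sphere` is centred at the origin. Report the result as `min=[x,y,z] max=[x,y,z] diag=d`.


min=[-17.600,-1.700,5.000] max=[-6.500,23.400,19.800] diag=31.181

A = translate([-13.3, 2.6, 9.3]) cube([2.5, 16.5, 6.2]) → bbox [-13.3,2.6,9.3] .. [-10.8,19.1,15.5]
B = sphere(r=4.3) → bbox [-4.3,-4.3,-4.3] .. [4.3,4.3,4.3]
lo = A.lo+B.lo = [-13.3-4.3, 2.6-4.3, 9.3-4.3] = [-17.600,-1.700,5.000]
hi = A.hi+B.hi = [-10.8+4.3, 19.1+4.3, 15.5+4.3] = [-6.500,23.400,19.800]
diag = √(11.1²+25.1²+14.8²) = √972.26 = 31.181


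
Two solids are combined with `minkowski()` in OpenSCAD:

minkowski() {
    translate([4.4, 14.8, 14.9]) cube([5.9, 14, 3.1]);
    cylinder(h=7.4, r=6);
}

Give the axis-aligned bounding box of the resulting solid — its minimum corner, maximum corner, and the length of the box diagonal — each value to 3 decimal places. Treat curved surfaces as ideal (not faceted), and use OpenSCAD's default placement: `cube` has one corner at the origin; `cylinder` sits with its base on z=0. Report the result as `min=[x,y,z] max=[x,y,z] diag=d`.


min=[-1.600,8.800,14.900] max=[16.300,34.800,25.400] diag=33.266

A = translate([4.4, 14.8, 14.9]) cube([5.9, 14, 3.1]) → bbox [4.4,14.8,14.9] .. [10.3,28.8,18]
B = cylinder(h=7.4, r=6) → bbox [-6,-6,0] .. [6,6,7.4]
lo = A.lo+B.lo = [4.4-6, 14.8-6, 14.9+0] = [-1.600,8.800,14.900]
hi = A.hi+B.hi = [10.3+6, 28.8+6, 18+7.4] = [16.300,34.800,25.400]
diag = √(17.9²+26²+10.5²) = √1106.66 = 33.266


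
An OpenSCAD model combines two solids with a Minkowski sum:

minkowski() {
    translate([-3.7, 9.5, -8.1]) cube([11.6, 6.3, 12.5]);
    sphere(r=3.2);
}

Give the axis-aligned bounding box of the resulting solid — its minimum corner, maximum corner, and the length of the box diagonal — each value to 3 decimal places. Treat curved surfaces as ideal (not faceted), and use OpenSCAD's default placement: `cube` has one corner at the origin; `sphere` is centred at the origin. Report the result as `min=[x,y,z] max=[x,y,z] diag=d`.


min=[-6.900,6.300,-11.300] max=[11.100,19.000,7.600] diag=29.026

A = translate([-3.7, 9.5, -8.1]) cube([11.6, 6.3, 12.5]) → bbox [-3.7,9.5,-8.1] .. [7.9,15.8,4.4]
B = sphere(r=3.2) → bbox [-3.2,-3.2,-3.2] .. [3.2,3.2,3.2]
lo = A.lo+B.lo = [-3.7-3.2, 9.5-3.2, -8.1-3.2] = [-6.900,6.300,-11.300]
hi = A.hi+B.hi = [7.9+3.2, 15.8+3.2, 4.4+3.2] = [11.100,19.000,7.600]
diag = √(18²+12.7²+18.9²) = √842.5 = 29.026


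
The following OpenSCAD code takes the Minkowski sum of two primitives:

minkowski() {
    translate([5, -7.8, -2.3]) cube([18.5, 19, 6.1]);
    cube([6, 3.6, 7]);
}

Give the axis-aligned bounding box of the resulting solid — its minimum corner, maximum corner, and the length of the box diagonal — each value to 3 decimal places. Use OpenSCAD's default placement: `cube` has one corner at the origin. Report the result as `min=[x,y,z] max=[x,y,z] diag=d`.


min=[5.000,-7.800,-2.300] max=[29.500,14.800,10.800] diag=35.814

A = translate([5, -7.8, -2.3]) cube([18.5, 19, 6.1]) → bbox [5,-7.8,-2.3] .. [23.5,11.2,3.8]
B = cube([6, 3.6, 7]) → bbox [0,0,0] .. [6,3.6,7]
lo = A.lo+B.lo = [5+0, -7.8+0, -2.3+0] = [5.000,-7.800,-2.300]
hi = A.hi+B.hi = [23.5+6, 11.2+3.6, 3.8+7] = [29.500,14.800,10.800]
diag = √(24.5²+22.6²+13.1²) = √1282.62 = 35.814


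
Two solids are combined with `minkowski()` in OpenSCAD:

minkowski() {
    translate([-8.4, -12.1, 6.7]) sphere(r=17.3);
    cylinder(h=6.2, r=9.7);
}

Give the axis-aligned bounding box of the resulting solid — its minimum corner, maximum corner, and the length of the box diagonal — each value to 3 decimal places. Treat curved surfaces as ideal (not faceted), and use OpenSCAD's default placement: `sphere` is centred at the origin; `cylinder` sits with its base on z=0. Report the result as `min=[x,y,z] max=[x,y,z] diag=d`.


min=[-35.400,-39.100,-10.600] max=[18.600,14.900,30.200] diag=86.583

A = translate([-8.4, -12.1, 6.7]) sphere(r=17.3) → bbox [-25.7,-29.4,-10.6] .. [8.9,5.2,24]
B = cylinder(h=6.2, r=9.7) → bbox [-9.7,-9.7,0] .. [9.7,9.7,6.2]
lo = A.lo+B.lo = [-25.7-9.7, -29.4-9.7, -10.6+0] = [-35.400,-39.100,-10.600]
hi = A.hi+B.hi = [8.9+9.7, 5.2+9.7, 24+6.2] = [18.600,14.900,30.200]
diag = √(54²+54²+40.8²) = √7496.64 = 86.583


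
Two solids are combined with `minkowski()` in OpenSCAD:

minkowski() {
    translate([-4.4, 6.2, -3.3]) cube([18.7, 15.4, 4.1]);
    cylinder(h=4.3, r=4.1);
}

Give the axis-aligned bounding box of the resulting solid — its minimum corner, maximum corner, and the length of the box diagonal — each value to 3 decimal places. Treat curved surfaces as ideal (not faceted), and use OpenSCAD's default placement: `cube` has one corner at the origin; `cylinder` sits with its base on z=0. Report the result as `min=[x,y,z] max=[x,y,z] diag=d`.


min=[-8.500,2.100,-3.300] max=[18.400,25.700,5.100] diag=36.758

A = translate([-4.4, 6.2, -3.3]) cube([18.7, 15.4, 4.1]) → bbox [-4.4,6.2,-3.3] .. [14.3,21.6,0.8]
B = cylinder(h=4.3, r=4.1) → bbox [-4.1,-4.1,0] .. [4.1,4.1,4.3]
lo = A.lo+B.lo = [-4.4-4.1, 6.2-4.1, -3.3+0] = [-8.500,2.100,-3.300]
hi = A.hi+B.hi = [14.3+4.1, 21.6+4.1, 0.8+4.3] = [18.400,25.700,5.100]
diag = √(26.9²+23.6²+8.4²) = √1351.13 = 36.758


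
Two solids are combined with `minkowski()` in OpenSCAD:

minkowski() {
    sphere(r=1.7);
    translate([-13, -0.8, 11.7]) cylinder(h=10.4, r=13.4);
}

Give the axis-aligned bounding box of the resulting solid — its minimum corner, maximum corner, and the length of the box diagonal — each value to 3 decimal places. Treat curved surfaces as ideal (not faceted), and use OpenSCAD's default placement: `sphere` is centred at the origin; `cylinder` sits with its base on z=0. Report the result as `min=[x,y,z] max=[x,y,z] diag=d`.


min=[-28.100,-15.900,10.000] max=[2.100,14.300,23.800] diag=44.883

A = translate([-13, -0.8, 11.7]) cylinder(h=10.4, r=13.4) → bbox [-26.4,-14.2,11.7] .. [0.4,12.6,22.1]
B = sphere(r=1.7) → bbox [-1.7,-1.7,-1.7] .. [1.7,1.7,1.7]
lo = A.lo+B.lo = [-26.4-1.7, -14.2-1.7, 11.7-1.7] = [-28.100,-15.900,10.000]
hi = A.hi+B.hi = [0.4+1.7, 12.6+1.7, 22.1+1.7] = [2.100,14.300,23.800]
diag = √(30.2²+30.2²+13.8²) = √2014.52 = 44.883


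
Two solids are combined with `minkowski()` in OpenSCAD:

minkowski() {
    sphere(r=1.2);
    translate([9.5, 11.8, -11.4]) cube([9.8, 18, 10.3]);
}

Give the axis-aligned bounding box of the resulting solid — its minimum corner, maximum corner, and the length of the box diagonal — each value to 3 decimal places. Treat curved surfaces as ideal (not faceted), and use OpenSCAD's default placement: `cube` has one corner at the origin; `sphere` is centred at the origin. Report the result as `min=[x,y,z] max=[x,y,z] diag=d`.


min=[8.300,10.600,-12.600] max=[20.500,31.000,0.100] diag=26.950

A = translate([9.5, 11.8, -11.4]) cube([9.8, 18, 10.3]) → bbox [9.5,11.8,-11.4] .. [19.3,29.8,-1.1]
B = sphere(r=1.2) → bbox [-1.2,-1.2,-1.2] .. [1.2,1.2,1.2]
lo = A.lo+B.lo = [9.5-1.2, 11.8-1.2, -11.4-1.2] = [8.300,10.600,-12.600]
hi = A.hi+B.hi = [19.3+1.2, 29.8+1.2, -1.1+1.2] = [20.500,31.000,0.100]
diag = √(12.2²+20.4²+12.7²) = √726.29 = 26.950


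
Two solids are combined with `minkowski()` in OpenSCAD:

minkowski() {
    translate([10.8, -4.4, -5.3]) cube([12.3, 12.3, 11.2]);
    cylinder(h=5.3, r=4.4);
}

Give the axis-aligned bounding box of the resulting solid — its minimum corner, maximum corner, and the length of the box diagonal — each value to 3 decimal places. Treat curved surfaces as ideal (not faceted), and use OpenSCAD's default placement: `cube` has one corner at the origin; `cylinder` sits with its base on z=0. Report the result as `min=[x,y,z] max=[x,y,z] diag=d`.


A = translate([10.8, -4.4, -5.3]) cube([12.3, 12.3, 11.2]) → bbox [10.8,-4.4,-5.3] .. [23.1,7.9,5.9]
B = cylinder(h=5.3, r=4.4) → bbox [-4.4,-4.4,0] .. [4.4,4.4,5.3]
lo = A.lo+B.lo = [10.8-4.4, -4.4-4.4, -5.3+0] = [6.400,-8.800,-5.300]
hi = A.hi+B.hi = [23.1+4.4, 7.9+4.4, 5.9+5.3] = [27.500,12.300,11.200]
diag = √(21.1²+21.1²+16.5²) = √1162.67 = 34.098

min=[6.400,-8.800,-5.300] max=[27.500,12.300,11.200] diag=34.098


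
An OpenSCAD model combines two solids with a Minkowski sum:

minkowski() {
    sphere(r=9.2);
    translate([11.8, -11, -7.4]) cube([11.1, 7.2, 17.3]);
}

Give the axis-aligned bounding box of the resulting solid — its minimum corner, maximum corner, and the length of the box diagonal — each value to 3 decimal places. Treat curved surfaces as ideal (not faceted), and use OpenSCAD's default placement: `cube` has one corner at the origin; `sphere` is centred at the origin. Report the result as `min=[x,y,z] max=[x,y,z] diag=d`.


A = translate([11.8, -11, -7.4]) cube([11.1, 7.2, 17.3]) → bbox [11.8,-11,-7.4] .. [22.9,-3.8,9.9]
B = sphere(r=9.2) → bbox [-9.2,-9.2,-9.2] .. [9.2,9.2,9.2]
lo = A.lo+B.lo = [11.8-9.2, -11-9.2, -7.4-9.2] = [2.600,-20.200,-16.600]
hi = A.hi+B.hi = [22.9+9.2, -3.8+9.2, 9.9+9.2] = [32.100,5.400,19.100]
diag = √(29.5²+25.6²+35.7²) = √2800.1 = 52.916

min=[2.600,-20.200,-16.600] max=[32.100,5.400,19.100] diag=52.916


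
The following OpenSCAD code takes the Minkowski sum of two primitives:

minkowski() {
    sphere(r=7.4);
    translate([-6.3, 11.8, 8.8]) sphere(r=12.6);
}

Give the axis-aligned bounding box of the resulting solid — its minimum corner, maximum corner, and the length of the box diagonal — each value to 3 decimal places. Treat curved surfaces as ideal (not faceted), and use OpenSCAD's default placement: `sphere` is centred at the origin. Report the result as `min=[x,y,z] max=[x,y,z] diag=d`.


min=[-26.300,-8.200,-11.200] max=[13.700,31.800,28.800] diag=69.282

A = translate([-6.3, 11.8, 8.8]) sphere(r=12.6) → bbox [-18.9,-0.8,-3.8] .. [6.3,24.4,21.4]
B = sphere(r=7.4) → bbox [-7.4,-7.4,-7.4] .. [7.4,7.4,7.4]
lo = A.lo+B.lo = [-18.9-7.4, -0.8-7.4, -3.8-7.4] = [-26.300,-8.200,-11.200]
hi = A.hi+B.hi = [6.3+7.4, 24.4+7.4, 21.4+7.4] = [13.700,31.800,28.800]
diag = √(40²+40²+40²) = √4800 = 69.282


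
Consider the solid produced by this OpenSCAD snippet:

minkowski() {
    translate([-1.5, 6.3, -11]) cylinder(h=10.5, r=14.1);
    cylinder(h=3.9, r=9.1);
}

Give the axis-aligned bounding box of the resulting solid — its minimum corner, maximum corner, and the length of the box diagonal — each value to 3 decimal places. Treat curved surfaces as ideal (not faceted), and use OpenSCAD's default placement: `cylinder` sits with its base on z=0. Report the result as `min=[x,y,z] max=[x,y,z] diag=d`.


A = translate([-1.5, 6.3, -11]) cylinder(h=10.5, r=14.1) → bbox [-15.6,-7.8,-11] .. [12.6,20.4,-0.5]
B = cylinder(h=3.9, r=9.1) → bbox [-9.1,-9.1,0] .. [9.1,9.1,3.9]
lo = A.lo+B.lo = [-15.6-9.1, -7.8-9.1, -11+0] = [-24.700,-16.900,-11.000]
hi = A.hi+B.hi = [12.6+9.1, 20.4+9.1, -0.5+3.9] = [21.700,29.500,3.400]
diag = √(46.4²+46.4²+14.4²) = √4513.28 = 67.181

min=[-24.700,-16.900,-11.000] max=[21.700,29.500,3.400] diag=67.181


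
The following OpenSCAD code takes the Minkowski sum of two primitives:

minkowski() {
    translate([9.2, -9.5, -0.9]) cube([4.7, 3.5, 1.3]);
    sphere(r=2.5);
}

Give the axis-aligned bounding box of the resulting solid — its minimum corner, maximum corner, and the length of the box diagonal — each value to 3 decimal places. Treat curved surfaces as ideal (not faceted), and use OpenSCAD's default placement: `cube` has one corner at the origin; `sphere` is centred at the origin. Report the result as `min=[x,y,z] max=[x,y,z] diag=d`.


A = translate([9.2, -9.5, -0.9]) cube([4.7, 3.5, 1.3]) → bbox [9.2,-9.5,-0.9] .. [13.9,-6,0.4]
B = sphere(r=2.5) → bbox [-2.5,-2.5,-2.5] .. [2.5,2.5,2.5]
lo = A.lo+B.lo = [9.2-2.5, -9.5-2.5, -0.9-2.5] = [6.700,-12.000,-3.400]
hi = A.hi+B.hi = [13.9+2.5, -6+2.5, 0.4+2.5] = [16.400,-3.500,2.900]
diag = √(9.7²+8.5²+6.3²) = √206.03 = 14.354

min=[6.700,-12.000,-3.400] max=[16.400,-3.500,2.900] diag=14.354


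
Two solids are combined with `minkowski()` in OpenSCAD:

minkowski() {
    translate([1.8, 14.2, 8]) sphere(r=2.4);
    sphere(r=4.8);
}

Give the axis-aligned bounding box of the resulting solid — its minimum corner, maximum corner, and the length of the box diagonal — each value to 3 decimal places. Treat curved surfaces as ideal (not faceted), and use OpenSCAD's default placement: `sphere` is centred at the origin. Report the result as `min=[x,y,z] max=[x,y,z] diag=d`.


A = translate([1.8, 14.2, 8]) sphere(r=2.4) → bbox [-0.6,11.8,5.6] .. [4.2,16.6,10.4]
B = sphere(r=4.8) → bbox [-4.8,-4.8,-4.8] .. [4.8,4.8,4.8]
lo = A.lo+B.lo = [-0.6-4.8, 11.8-4.8, 5.6-4.8] = [-5.400,7.000,0.800]
hi = A.hi+B.hi = [4.2+4.8, 16.6+4.8, 10.4+4.8] = [9.000,21.400,15.200]
diag = √(14.4²+14.4²+14.4²) = √622.08 = 24.942

min=[-5.400,7.000,0.800] max=[9.000,21.400,15.200] diag=24.942


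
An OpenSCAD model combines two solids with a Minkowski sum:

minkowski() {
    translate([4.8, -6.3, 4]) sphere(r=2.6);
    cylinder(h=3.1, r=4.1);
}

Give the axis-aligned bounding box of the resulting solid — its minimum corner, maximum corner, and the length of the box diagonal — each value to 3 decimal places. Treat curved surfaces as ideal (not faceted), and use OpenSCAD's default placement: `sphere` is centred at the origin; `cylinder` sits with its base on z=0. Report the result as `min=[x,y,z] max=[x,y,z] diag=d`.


min=[-1.900,-13.000,1.400] max=[11.500,0.400,9.700] diag=20.688

A = translate([4.8, -6.3, 4]) sphere(r=2.6) → bbox [2.2,-8.9,1.4] .. [7.4,-3.7,6.6]
B = cylinder(h=3.1, r=4.1) → bbox [-4.1,-4.1,0] .. [4.1,4.1,3.1]
lo = A.lo+B.lo = [2.2-4.1, -8.9-4.1, 1.4+0] = [-1.900,-13.000,1.400]
hi = A.hi+B.hi = [7.4+4.1, -3.7+4.1, 6.6+3.1] = [11.500,0.400,9.700]
diag = √(13.4²+13.4²+8.3²) = √428.01 = 20.688


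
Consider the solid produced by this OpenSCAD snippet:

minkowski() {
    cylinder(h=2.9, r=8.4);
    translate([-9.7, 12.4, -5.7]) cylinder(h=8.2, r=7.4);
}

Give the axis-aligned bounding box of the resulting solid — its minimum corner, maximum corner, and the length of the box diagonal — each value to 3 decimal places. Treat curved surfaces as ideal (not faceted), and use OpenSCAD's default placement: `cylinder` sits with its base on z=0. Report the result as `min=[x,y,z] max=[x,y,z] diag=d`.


min=[-25.500,-3.400,-5.700] max=[6.100,28.200,5.400] diag=46.047

A = translate([-9.7, 12.4, -5.7]) cylinder(h=8.2, r=7.4) → bbox [-17.1,5,-5.7] .. [-2.3,19.8,2.5]
B = cylinder(h=2.9, r=8.4) → bbox [-8.4,-8.4,0] .. [8.4,8.4,2.9]
lo = A.lo+B.lo = [-17.1-8.4, 5-8.4, -5.7+0] = [-25.500,-3.400,-5.700]
hi = A.hi+B.hi = [-2.3+8.4, 19.8+8.4, 2.5+2.9] = [6.100,28.200,5.400]
diag = √(31.6²+31.6²+11.1²) = √2120.33 = 46.047


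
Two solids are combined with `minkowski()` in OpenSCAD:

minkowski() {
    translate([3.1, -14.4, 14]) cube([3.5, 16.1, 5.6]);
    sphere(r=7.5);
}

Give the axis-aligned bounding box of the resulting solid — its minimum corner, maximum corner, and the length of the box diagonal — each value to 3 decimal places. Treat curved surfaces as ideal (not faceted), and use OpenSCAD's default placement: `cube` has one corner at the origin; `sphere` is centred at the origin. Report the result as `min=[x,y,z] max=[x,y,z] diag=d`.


min=[-4.400,-21.900,6.500] max=[14.100,9.200,27.100] diag=41.639

A = translate([3.1, -14.4, 14]) cube([3.5, 16.1, 5.6]) → bbox [3.1,-14.4,14] .. [6.6,1.7,19.6]
B = sphere(r=7.5) → bbox [-7.5,-7.5,-7.5] .. [7.5,7.5,7.5]
lo = A.lo+B.lo = [3.1-7.5, -14.4-7.5, 14-7.5] = [-4.400,-21.900,6.500]
hi = A.hi+B.hi = [6.6+7.5, 1.7+7.5, 19.6+7.5] = [14.100,9.200,27.100]
diag = √(18.5²+31.1²+20.6²) = √1733.82 = 41.639


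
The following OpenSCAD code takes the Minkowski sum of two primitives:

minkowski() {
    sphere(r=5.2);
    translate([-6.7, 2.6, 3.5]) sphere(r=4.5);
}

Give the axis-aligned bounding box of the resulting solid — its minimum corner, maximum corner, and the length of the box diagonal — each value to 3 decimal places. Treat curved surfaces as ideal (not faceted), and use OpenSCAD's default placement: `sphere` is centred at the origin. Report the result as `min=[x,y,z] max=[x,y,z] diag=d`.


min=[-16.400,-7.100,-6.200] max=[3.000,12.300,13.200] diag=33.602

A = translate([-6.7, 2.6, 3.5]) sphere(r=4.5) → bbox [-11.2,-1.9,-1] .. [-2.2,7.1,8]
B = sphere(r=5.2) → bbox [-5.2,-5.2,-5.2] .. [5.2,5.2,5.2]
lo = A.lo+B.lo = [-11.2-5.2, -1.9-5.2, -1-5.2] = [-16.400,-7.100,-6.200]
hi = A.hi+B.hi = [-2.2+5.2, 7.1+5.2, 8+5.2] = [3.000,12.300,13.200]
diag = √(19.4²+19.4²+19.4²) = √1129.08 = 33.602


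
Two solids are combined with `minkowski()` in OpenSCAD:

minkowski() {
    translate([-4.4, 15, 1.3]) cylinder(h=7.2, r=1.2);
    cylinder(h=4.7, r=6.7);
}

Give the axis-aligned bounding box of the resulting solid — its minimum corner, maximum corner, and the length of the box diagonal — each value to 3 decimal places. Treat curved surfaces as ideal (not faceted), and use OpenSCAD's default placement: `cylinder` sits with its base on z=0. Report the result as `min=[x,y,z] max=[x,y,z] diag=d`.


min=[-12.300,7.100,1.300] max=[3.500,22.900,13.200] diag=25.316

A = translate([-4.4, 15, 1.3]) cylinder(h=7.2, r=1.2) → bbox [-5.6,13.8,1.3] .. [-3.2,16.2,8.5]
B = cylinder(h=4.7, r=6.7) → bbox [-6.7,-6.7,0] .. [6.7,6.7,4.7]
lo = A.lo+B.lo = [-5.6-6.7, 13.8-6.7, 1.3+0] = [-12.300,7.100,1.300]
hi = A.hi+B.hi = [-3.2+6.7, 16.2+6.7, 8.5+4.7] = [3.500,22.900,13.200]
diag = √(15.8²+15.8²+11.9²) = √640.89 = 25.316


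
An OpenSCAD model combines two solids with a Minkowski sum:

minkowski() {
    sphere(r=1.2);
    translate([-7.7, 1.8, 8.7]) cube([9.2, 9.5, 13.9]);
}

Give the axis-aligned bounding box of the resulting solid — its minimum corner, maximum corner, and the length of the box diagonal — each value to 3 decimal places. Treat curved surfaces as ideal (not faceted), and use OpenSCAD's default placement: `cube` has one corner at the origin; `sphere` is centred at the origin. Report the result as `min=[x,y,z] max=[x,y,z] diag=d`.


A = translate([-7.7, 1.8, 8.7]) cube([9.2, 9.5, 13.9]) → bbox [-7.7,1.8,8.7] .. [1.5,11.3,22.6]
B = sphere(r=1.2) → bbox [-1.2,-1.2,-1.2] .. [1.2,1.2,1.2]
lo = A.lo+B.lo = [-7.7-1.2, 1.8-1.2, 8.7-1.2] = [-8.900,0.600,7.500]
hi = A.hi+B.hi = [1.5+1.2, 11.3+1.2, 22.6+1.2] = [2.700,12.500,23.800]
diag = √(11.6²+11.9²+16.3²) = √541.86 = 23.278

min=[-8.900,0.600,7.500] max=[2.700,12.500,23.800] diag=23.278


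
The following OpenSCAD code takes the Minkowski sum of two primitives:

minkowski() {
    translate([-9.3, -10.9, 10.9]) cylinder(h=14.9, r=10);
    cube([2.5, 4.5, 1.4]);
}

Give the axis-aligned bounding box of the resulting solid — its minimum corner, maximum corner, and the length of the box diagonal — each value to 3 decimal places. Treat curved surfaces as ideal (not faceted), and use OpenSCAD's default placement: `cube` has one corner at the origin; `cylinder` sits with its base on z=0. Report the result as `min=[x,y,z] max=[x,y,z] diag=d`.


min=[-19.300,-20.900,10.900] max=[3.200,3.600,27.200] diag=37.043

A = translate([-9.3, -10.9, 10.9]) cylinder(h=14.9, r=10) → bbox [-19.3,-20.9,10.9] .. [0.7,-0.9,25.8]
B = cube([2.5, 4.5, 1.4]) → bbox [0,0,0] .. [2.5,4.5,1.4]
lo = A.lo+B.lo = [-19.3+0, -20.9+0, 10.9+0] = [-19.300,-20.900,10.900]
hi = A.hi+B.hi = [0.7+2.5, -0.9+4.5, 25.8+1.4] = [3.200,3.600,27.200]
diag = √(22.5²+24.5²+16.3²) = √1372.19 = 37.043


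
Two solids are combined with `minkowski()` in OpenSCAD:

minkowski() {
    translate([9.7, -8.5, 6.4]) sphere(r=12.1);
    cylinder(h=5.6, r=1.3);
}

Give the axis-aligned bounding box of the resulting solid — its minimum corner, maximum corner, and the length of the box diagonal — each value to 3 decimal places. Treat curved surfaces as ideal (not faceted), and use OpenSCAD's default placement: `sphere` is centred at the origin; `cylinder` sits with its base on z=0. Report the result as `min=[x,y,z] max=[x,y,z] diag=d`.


A = translate([9.7, -8.5, 6.4]) sphere(r=12.1) → bbox [-2.4,-20.6,-5.7] .. [21.8,3.6,18.5]
B = cylinder(h=5.6, r=1.3) → bbox [-1.3,-1.3,0] .. [1.3,1.3,5.6]
lo = A.lo+B.lo = [-2.4-1.3, -20.6-1.3, -5.7+0] = [-3.700,-21.900,-5.700]
hi = A.hi+B.hi = [21.8+1.3, 3.6+1.3, 18.5+5.6] = [23.100,4.900,24.100]
diag = √(26.8²+26.8²+29.8²) = √2324.52 = 48.213

min=[-3.700,-21.900,-5.700] max=[23.100,4.900,24.100] diag=48.213


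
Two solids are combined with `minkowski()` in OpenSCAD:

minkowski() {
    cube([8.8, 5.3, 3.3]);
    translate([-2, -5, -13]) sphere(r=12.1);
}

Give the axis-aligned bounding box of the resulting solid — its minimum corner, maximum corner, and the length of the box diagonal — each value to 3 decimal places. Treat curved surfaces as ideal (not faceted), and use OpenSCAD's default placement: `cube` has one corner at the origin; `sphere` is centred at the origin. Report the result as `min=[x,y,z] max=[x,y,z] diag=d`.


A = translate([-2, -5, -13]) sphere(r=12.1) → bbox [-14.1,-17.1,-25.1] .. [10.1,7.1,-0.9]
B = cube([8.8, 5.3, 3.3]) → bbox [0,0,0] .. [8.8,5.3,3.3]
lo = A.lo+B.lo = [-14.1+0, -17.1+0, -25.1+0] = [-14.100,-17.100,-25.100]
hi = A.hi+B.hi = [10.1+8.8, 7.1+5.3, -0.9+3.3] = [18.900,12.400,2.400]
diag = √(33²+29.5²+27.5²) = √2715.5 = 52.110

min=[-14.100,-17.100,-25.100] max=[18.900,12.400,2.400] diag=52.110


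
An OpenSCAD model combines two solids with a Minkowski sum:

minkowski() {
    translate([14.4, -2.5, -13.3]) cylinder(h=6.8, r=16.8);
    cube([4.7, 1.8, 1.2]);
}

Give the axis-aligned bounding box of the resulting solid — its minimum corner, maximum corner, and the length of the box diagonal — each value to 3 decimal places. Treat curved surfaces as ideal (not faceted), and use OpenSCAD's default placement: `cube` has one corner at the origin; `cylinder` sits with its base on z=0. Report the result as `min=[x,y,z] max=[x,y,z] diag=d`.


A = translate([14.4, -2.5, -13.3]) cylinder(h=6.8, r=16.8) → bbox [-2.4,-19.3,-13.3] .. [31.2,14.3,-6.5]
B = cube([4.7, 1.8, 1.2]) → bbox [0,0,0] .. [4.7,1.8,1.2]
lo = A.lo+B.lo = [-2.4+0, -19.3+0, -13.3+0] = [-2.400,-19.300,-13.300]
hi = A.hi+B.hi = [31.2+4.7, 14.3+1.8, -6.5+1.2] = [35.900,16.100,-5.300]
diag = √(38.3²+35.4²+8²) = √2784.05 = 52.764

min=[-2.400,-19.300,-13.300] max=[35.900,16.100,-5.300] diag=52.764


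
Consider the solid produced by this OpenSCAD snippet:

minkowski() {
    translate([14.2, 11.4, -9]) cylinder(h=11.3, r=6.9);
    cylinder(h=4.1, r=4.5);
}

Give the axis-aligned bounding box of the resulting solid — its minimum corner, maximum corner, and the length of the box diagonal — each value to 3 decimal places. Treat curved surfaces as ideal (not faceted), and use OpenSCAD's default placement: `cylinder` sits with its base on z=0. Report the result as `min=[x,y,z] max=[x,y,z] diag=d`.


A = translate([14.2, 11.4, -9]) cylinder(h=11.3, r=6.9) → bbox [7.3,4.5,-9] .. [21.1,18.3,2.3]
B = cylinder(h=4.1, r=4.5) → bbox [-4.5,-4.5,0] .. [4.5,4.5,4.1]
lo = A.lo+B.lo = [7.3-4.5, 4.5-4.5, -9+0] = [2.800,0.000,-9.000]
hi = A.hi+B.hi = [21.1+4.5, 18.3+4.5, 2.3+4.1] = [25.600,22.800,6.400]
diag = √(22.8²+22.8²+15.4²) = √1276.84 = 35.733

min=[2.800,0.000,-9.000] max=[25.600,22.800,6.400] diag=35.733


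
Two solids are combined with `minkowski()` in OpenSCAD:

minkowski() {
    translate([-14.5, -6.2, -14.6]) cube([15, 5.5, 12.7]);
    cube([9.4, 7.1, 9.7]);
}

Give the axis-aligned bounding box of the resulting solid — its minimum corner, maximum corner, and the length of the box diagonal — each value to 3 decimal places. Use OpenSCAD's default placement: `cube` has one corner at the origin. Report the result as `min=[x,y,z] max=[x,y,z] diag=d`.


min=[-14.500,-6.200,-14.600] max=[9.900,6.400,7.800] diag=35.438

A = translate([-14.5, -6.2, -14.6]) cube([15, 5.5, 12.7]) → bbox [-14.5,-6.2,-14.6] .. [0.5,-0.7,-1.9]
B = cube([9.4, 7.1, 9.7]) → bbox [0,0,0] .. [9.4,7.1,9.7]
lo = A.lo+B.lo = [-14.5+0, -6.2+0, -14.6+0] = [-14.500,-6.200,-14.600]
hi = A.hi+B.hi = [0.5+9.4, -0.7+7.1, -1.9+9.7] = [9.900,6.400,7.800]
diag = √(24.4²+12.6²+22.4²) = √1255.88 = 35.438


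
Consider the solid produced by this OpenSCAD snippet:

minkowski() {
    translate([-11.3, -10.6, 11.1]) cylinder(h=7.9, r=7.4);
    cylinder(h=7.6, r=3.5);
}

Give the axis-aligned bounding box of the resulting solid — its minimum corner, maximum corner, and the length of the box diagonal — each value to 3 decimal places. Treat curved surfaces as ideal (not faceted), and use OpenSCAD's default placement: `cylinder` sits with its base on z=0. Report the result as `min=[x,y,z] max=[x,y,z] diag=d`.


min=[-22.200,-21.500,11.100] max=[-0.400,0.300,26.600] diag=34.507

A = translate([-11.3, -10.6, 11.1]) cylinder(h=7.9, r=7.4) → bbox [-18.7,-18,11.1] .. [-3.9,-3.2,19]
B = cylinder(h=7.6, r=3.5) → bbox [-3.5,-3.5,0] .. [3.5,3.5,7.6]
lo = A.lo+B.lo = [-18.7-3.5, -18-3.5, 11.1+0] = [-22.200,-21.500,11.100]
hi = A.hi+B.hi = [-3.9+3.5, -3.2+3.5, 19+7.6] = [-0.400,0.300,26.600]
diag = √(21.8²+21.8²+15.5²) = √1190.73 = 34.507


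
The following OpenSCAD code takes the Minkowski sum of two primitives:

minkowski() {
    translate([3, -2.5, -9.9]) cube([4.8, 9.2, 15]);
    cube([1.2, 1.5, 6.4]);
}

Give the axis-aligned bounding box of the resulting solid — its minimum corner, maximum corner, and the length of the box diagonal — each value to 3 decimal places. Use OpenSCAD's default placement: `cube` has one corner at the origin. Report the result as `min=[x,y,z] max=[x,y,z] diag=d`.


A = translate([3, -2.5, -9.9]) cube([4.8, 9.2, 15]) → bbox [3,-2.5,-9.9] .. [7.8,6.7,5.1]
B = cube([1.2, 1.5, 6.4]) → bbox [0,0,0] .. [1.2,1.5,6.4]
lo = A.lo+B.lo = [3+0, -2.5+0, -9.9+0] = [3.000,-2.500,-9.900]
hi = A.hi+B.hi = [7.8+1.2, 6.7+1.5, 5.1+6.4] = [9.000,8.200,11.500]
diag = √(6²+10.7²+21.4²) = √608.45 = 24.667

min=[3.000,-2.500,-9.900] max=[9.000,8.200,11.500] diag=24.667


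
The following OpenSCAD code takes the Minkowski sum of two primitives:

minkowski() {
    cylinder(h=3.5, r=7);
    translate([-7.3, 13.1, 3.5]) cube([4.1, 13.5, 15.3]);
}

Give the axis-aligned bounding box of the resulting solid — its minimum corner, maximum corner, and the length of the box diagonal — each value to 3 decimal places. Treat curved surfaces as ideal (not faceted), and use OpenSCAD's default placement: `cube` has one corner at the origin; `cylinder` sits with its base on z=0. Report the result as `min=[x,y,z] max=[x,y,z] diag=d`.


min=[-14.300,6.100,3.500] max=[3.800,33.600,22.300] diag=37.912

A = translate([-7.3, 13.1, 3.5]) cube([4.1, 13.5, 15.3]) → bbox [-7.3,13.1,3.5] .. [-3.2,26.6,18.8]
B = cylinder(h=3.5, r=7) → bbox [-7,-7,0] .. [7,7,3.5]
lo = A.lo+B.lo = [-7.3-7, 13.1-7, 3.5+0] = [-14.300,6.100,3.500]
hi = A.hi+B.hi = [-3.2+7, 26.6+7, 18.8+3.5] = [3.800,33.600,22.300]
diag = √(18.1²+27.5²+18.8²) = √1437.3 = 37.912


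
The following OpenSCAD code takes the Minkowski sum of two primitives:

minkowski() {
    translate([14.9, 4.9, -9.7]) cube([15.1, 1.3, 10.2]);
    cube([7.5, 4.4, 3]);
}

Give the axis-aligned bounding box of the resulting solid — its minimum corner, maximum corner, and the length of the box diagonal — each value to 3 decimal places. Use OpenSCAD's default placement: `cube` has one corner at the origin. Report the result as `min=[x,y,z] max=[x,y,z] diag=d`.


A = translate([14.9, 4.9, -9.7]) cube([15.1, 1.3, 10.2]) → bbox [14.9,4.9,-9.7] .. [30,6.2,0.5]
B = cube([7.5, 4.4, 3]) → bbox [0,0,0] .. [7.5,4.4,3]
lo = A.lo+B.lo = [14.9+0, 4.9+0, -9.7+0] = [14.900,4.900,-9.700]
hi = A.hi+B.hi = [30+7.5, 6.2+4.4, 0.5+3] = [37.500,10.600,3.500]
diag = √(22.6²+5.7²+13.2²) = √717.49 = 26.786

min=[14.900,4.900,-9.700] max=[37.500,10.600,3.500] diag=26.786


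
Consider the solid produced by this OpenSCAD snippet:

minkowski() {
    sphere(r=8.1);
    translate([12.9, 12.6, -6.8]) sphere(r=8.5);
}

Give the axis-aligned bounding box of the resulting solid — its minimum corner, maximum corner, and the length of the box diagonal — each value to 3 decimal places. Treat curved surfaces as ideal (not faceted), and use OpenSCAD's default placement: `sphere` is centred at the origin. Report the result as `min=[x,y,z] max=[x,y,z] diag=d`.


min=[-3.700,-4.000,-23.400] max=[29.500,29.200,9.800] diag=57.504

A = translate([12.9, 12.6, -6.8]) sphere(r=8.5) → bbox [4.4,4.1,-15.3] .. [21.4,21.1,1.7]
B = sphere(r=8.1) → bbox [-8.1,-8.1,-8.1] .. [8.1,8.1,8.1]
lo = A.lo+B.lo = [4.4-8.1, 4.1-8.1, -15.3-8.1] = [-3.700,-4.000,-23.400]
hi = A.hi+B.hi = [21.4+8.1, 21.1+8.1, 1.7+8.1] = [29.500,29.200,9.800]
diag = √(33.2²+33.2²+33.2²) = √3306.72 = 57.504


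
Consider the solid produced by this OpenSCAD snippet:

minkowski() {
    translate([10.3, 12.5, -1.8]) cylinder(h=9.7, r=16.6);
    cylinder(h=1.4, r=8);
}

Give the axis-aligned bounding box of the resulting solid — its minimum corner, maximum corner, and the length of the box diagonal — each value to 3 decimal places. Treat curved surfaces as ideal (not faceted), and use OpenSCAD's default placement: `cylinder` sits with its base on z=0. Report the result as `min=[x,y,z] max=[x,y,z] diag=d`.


A = translate([10.3, 12.5, -1.8]) cylinder(h=9.7, r=16.6) → bbox [-6.3,-4.1,-1.8] .. [26.9,29.1,7.9]
B = cylinder(h=1.4, r=8) → bbox [-8,-8,0] .. [8,8,1.4]
lo = A.lo+B.lo = [-6.3-8, -4.1-8, -1.8+0] = [-14.300,-12.100,-1.800]
hi = A.hi+B.hi = [26.9+8, 29.1+8, 7.9+1.4] = [34.900,37.100,9.300]
diag = √(49.2²+49.2²+11.1²) = √4964.49 = 70.459

min=[-14.300,-12.100,-1.800] max=[34.900,37.100,9.300] diag=70.459


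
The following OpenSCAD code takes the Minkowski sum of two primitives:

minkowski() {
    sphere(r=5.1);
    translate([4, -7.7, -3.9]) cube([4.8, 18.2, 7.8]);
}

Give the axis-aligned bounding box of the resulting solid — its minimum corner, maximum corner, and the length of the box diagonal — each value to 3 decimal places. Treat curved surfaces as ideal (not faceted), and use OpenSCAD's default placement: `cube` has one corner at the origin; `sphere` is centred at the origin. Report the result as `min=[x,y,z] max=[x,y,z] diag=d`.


A = translate([4, -7.7, -3.9]) cube([4.8, 18.2, 7.8]) → bbox [4,-7.7,-3.9] .. [8.8,10.5,3.9]
B = sphere(r=5.1) → bbox [-5.1,-5.1,-5.1] .. [5.1,5.1,5.1]
lo = A.lo+B.lo = [4-5.1, -7.7-5.1, -3.9-5.1] = [-1.100,-12.800,-9.000]
hi = A.hi+B.hi = [8.8+5.1, 10.5+5.1, 3.9+5.1] = [13.900,15.600,9.000]
diag = √(15²+28.4²+18²) = √1355.56 = 36.818

min=[-1.100,-12.800,-9.000] max=[13.900,15.600,9.000] diag=36.818


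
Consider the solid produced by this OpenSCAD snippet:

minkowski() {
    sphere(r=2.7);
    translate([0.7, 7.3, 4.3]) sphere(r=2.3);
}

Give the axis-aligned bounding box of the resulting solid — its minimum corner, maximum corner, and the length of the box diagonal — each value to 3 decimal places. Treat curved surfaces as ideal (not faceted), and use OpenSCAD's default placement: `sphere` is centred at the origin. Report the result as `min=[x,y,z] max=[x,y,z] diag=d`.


min=[-4.300,2.300,-0.700] max=[5.700,12.300,9.300] diag=17.321

A = translate([0.7, 7.3, 4.3]) sphere(r=2.3) → bbox [-1.6,5,2] .. [3,9.6,6.6]
B = sphere(r=2.7) → bbox [-2.7,-2.7,-2.7] .. [2.7,2.7,2.7]
lo = A.lo+B.lo = [-1.6-2.7, 5-2.7, 2-2.7] = [-4.300,2.300,-0.700]
hi = A.hi+B.hi = [3+2.7, 9.6+2.7, 6.6+2.7] = [5.700,12.300,9.300]
diag = √(10²+10²+10²) = √300 = 17.321


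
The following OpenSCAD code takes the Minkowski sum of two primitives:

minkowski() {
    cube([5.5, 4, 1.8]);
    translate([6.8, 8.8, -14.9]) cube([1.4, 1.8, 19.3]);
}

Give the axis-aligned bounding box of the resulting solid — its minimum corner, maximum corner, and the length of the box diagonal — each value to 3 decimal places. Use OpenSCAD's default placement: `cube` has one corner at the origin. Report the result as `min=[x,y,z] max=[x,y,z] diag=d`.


A = translate([6.8, 8.8, -14.9]) cube([1.4, 1.8, 19.3]) → bbox [6.8,8.8,-14.9] .. [8.2,10.6,4.4]
B = cube([5.5, 4, 1.8]) → bbox [0,0,0] .. [5.5,4,1.8]
lo = A.lo+B.lo = [6.8+0, 8.8+0, -14.9+0] = [6.800,8.800,-14.900]
hi = A.hi+B.hi = [8.2+5.5, 10.6+4, 4.4+1.8] = [13.700,14.600,6.200]
diag = √(6.9²+5.8²+21.1²) = √526.46 = 22.945

min=[6.800,8.800,-14.900] max=[13.700,14.600,6.200] diag=22.945


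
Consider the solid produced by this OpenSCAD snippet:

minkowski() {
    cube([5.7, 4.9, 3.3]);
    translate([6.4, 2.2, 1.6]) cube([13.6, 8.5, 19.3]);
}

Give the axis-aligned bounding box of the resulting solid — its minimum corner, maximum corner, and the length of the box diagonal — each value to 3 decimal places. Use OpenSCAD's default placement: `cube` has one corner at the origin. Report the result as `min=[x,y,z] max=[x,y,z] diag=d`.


min=[6.400,2.200,1.600] max=[25.700,15.600,24.200] diag=32.601

A = translate([6.4, 2.2, 1.6]) cube([13.6, 8.5, 19.3]) → bbox [6.4,2.2,1.6] .. [20,10.7,20.9]
B = cube([5.7, 4.9, 3.3]) → bbox [0,0,0] .. [5.7,4.9,3.3]
lo = A.lo+B.lo = [6.4+0, 2.2+0, 1.6+0] = [6.400,2.200,1.600]
hi = A.hi+B.hi = [20+5.7, 10.7+4.9, 20.9+3.3] = [25.700,15.600,24.200]
diag = √(19.3²+13.4²+22.6²) = √1062.81 = 32.601


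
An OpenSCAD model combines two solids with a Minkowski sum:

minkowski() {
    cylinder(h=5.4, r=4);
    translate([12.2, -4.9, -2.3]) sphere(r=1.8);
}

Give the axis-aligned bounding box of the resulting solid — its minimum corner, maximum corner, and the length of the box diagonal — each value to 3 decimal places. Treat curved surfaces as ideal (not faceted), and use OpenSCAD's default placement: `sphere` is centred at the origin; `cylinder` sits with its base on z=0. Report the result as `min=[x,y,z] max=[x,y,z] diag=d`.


A = translate([12.2, -4.9, -2.3]) sphere(r=1.8) → bbox [10.4,-6.7,-4.1] .. [14,-3.1,-0.5]
B = cylinder(h=5.4, r=4) → bbox [-4,-4,0] .. [4,4,5.4]
lo = A.lo+B.lo = [10.4-4, -6.7-4, -4.1+0] = [6.400,-10.700,-4.100]
hi = A.hi+B.hi = [14+4, -3.1+4, -0.5+5.4] = [18.000,0.900,4.900]
diag = √(11.6²+11.6²+9²) = √350.12 = 18.711

min=[6.400,-10.700,-4.100] max=[18.000,0.900,4.900] diag=18.711


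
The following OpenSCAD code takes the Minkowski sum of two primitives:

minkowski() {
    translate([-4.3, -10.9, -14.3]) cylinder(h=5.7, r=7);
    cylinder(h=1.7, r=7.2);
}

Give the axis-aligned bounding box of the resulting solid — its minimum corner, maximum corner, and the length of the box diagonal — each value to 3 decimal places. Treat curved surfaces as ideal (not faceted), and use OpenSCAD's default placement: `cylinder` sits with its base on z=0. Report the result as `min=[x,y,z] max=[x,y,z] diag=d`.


A = translate([-4.3, -10.9, -14.3]) cylinder(h=5.7, r=7) → bbox [-11.3,-17.9,-14.3] .. [2.7,-3.9,-8.6]
B = cylinder(h=1.7, r=7.2) → bbox [-7.2,-7.2,0] .. [7.2,7.2,1.7]
lo = A.lo+B.lo = [-11.3-7.2, -17.9-7.2, -14.3+0] = [-18.500,-25.100,-14.300]
hi = A.hi+B.hi = [2.7+7.2, -3.9+7.2, -8.6+1.7] = [9.900,3.300,-6.900]
diag = √(28.4²+28.4²+7.4²) = √1667.88 = 40.840

min=[-18.500,-25.100,-14.300] max=[9.900,3.300,-6.900] diag=40.840


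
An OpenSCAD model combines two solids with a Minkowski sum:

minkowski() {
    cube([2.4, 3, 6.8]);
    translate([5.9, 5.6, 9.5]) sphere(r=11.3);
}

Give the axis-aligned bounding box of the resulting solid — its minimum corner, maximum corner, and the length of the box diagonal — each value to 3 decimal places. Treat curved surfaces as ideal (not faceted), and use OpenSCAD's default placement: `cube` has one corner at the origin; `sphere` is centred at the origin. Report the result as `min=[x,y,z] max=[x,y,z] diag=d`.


min=[-5.400,-5.700,-1.800] max=[19.600,19.900,27.600] diag=46.311

A = translate([5.9, 5.6, 9.5]) sphere(r=11.3) → bbox [-5.4,-5.7,-1.8] .. [17.2,16.9,20.8]
B = cube([2.4, 3, 6.8]) → bbox [0,0,0] .. [2.4,3,6.8]
lo = A.lo+B.lo = [-5.4+0, -5.7+0, -1.8+0] = [-5.400,-5.700,-1.800]
hi = A.hi+B.hi = [17.2+2.4, 16.9+3, 20.8+6.8] = [19.600,19.900,27.600]
diag = √(25²+25.6²+29.4²) = √2144.72 = 46.311


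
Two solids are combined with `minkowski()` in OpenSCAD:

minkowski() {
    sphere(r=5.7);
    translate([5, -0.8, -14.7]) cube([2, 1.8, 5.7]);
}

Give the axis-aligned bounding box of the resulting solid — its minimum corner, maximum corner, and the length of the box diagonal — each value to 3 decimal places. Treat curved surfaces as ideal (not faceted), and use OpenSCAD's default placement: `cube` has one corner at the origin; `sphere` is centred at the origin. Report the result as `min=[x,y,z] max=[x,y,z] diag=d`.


min=[-0.700,-6.500,-20.400] max=[12.700,6.700,-3.300] diag=25.421

A = translate([5, -0.8, -14.7]) cube([2, 1.8, 5.7]) → bbox [5,-0.8,-14.7] .. [7,1,-9]
B = sphere(r=5.7) → bbox [-5.7,-5.7,-5.7] .. [5.7,5.7,5.7]
lo = A.lo+B.lo = [5-5.7, -0.8-5.7, -14.7-5.7] = [-0.700,-6.500,-20.400]
hi = A.hi+B.hi = [7+5.7, 1+5.7, -9+5.7] = [12.700,6.700,-3.300]
diag = √(13.4²+13.2²+17.1²) = √646.21 = 25.421


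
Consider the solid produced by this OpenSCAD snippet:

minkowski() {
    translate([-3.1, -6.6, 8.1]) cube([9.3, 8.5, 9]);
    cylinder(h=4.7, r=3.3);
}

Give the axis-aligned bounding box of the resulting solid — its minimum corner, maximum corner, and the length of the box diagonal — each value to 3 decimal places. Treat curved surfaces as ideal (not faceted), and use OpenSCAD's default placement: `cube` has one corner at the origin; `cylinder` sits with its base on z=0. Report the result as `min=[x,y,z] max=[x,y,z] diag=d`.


min=[-6.400,-9.900,8.100] max=[9.500,5.200,21.800] diag=25.856

A = translate([-3.1, -6.6, 8.1]) cube([9.3, 8.5, 9]) → bbox [-3.1,-6.6,8.1] .. [6.2,1.9,17.1]
B = cylinder(h=4.7, r=3.3) → bbox [-3.3,-3.3,0] .. [3.3,3.3,4.7]
lo = A.lo+B.lo = [-3.1-3.3, -6.6-3.3, 8.1+0] = [-6.400,-9.900,8.100]
hi = A.hi+B.hi = [6.2+3.3, 1.9+3.3, 17.1+4.7] = [9.500,5.200,21.800]
diag = √(15.9²+15.1²+13.7²) = √668.51 = 25.856


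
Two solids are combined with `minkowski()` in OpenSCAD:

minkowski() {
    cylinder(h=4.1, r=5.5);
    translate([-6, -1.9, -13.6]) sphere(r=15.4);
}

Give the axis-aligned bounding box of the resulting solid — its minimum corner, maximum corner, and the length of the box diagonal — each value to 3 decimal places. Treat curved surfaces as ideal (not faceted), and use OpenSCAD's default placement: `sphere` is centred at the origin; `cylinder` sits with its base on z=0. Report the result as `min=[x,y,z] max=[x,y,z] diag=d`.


min=[-26.900,-22.800,-29.000] max=[14.900,19.000,5.900] diag=68.648

A = translate([-6, -1.9, -13.6]) sphere(r=15.4) → bbox [-21.4,-17.3,-29] .. [9.4,13.5,1.8]
B = cylinder(h=4.1, r=5.5) → bbox [-5.5,-5.5,0] .. [5.5,5.5,4.1]
lo = A.lo+B.lo = [-21.4-5.5, -17.3-5.5, -29+0] = [-26.900,-22.800,-29.000]
hi = A.hi+B.hi = [9.4+5.5, 13.5+5.5, 1.8+4.1] = [14.900,19.000,5.900]
diag = √(41.8²+41.8²+34.9²) = √4712.49 = 68.648
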